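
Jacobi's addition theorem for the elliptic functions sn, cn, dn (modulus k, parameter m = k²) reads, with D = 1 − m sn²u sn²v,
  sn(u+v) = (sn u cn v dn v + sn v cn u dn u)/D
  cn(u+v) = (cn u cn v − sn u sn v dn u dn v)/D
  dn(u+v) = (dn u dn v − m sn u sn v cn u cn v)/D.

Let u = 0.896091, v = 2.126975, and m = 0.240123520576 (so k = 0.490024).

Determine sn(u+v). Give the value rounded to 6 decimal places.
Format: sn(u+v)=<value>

sn(u+v)=0.330002

sn u = 0.7654076600240336, cn u = 0.643545735730207, dn u = 0.9269972507847677
sn v = 0.9240439076233813, cn v = -0.3822863544309579, dn v = 0.8916102381096996
m = k² = 0.240123520576
D = 1 − m·sn²u·sn²v = 0.8798827096648141
sn(u+v) = (sn u·cn v·dn v + sn v·cn u·dn u)/D = 0.2903628436909496/0.8798827096648141 = 0.3300017610319466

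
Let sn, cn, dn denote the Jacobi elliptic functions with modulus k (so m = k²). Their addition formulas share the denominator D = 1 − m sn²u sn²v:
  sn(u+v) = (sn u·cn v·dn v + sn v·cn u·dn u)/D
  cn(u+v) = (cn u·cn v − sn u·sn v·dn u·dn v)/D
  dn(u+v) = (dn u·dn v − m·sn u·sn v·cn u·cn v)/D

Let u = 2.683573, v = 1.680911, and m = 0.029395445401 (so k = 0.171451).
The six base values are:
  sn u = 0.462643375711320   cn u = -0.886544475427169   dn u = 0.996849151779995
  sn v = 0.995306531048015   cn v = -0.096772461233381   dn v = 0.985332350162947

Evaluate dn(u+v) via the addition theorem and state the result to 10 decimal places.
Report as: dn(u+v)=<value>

dn(u+v)=0.9872196298

m = k² = 0.029395445401
D = 1 − m·sn²u·sn²v = 0.993767153246434
dn(u+v) = (dn u·dn v − m·sn u·sn v·cn u·cn v)/D = 0.9810664411846768/0.993767153246434 = 0.9872196298496417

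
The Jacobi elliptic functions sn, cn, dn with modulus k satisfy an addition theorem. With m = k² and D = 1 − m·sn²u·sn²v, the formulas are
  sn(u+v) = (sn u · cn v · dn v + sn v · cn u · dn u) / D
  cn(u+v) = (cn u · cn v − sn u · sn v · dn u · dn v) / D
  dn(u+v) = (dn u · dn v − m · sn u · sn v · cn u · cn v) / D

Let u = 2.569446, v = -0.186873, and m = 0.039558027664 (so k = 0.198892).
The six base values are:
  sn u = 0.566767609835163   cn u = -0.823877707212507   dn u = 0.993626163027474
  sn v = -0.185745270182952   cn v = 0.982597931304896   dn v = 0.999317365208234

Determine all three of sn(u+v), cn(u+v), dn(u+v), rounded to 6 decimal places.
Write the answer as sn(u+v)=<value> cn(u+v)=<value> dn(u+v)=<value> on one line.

m = k² = 0.039558027664
D = 1 − m·sn²u·sn²v = 0.9995615902511967
sn(u+v) = (sn u·cn v·dn v + sn v·cn u·dn u)/D = 0.7085805086531508/0.9995615902511967 = 0.708891293507066
cn(u+v) = (cn u·cn v − sn u·sn v·dn u·dn v)/D = -0.7050085357372231/0.9995615902511967 = -0.7053177539165442
dn(u+v) = (dn u·dn v − m·sn u·sn v·cn u·cn v)/D = 0.9895765900056044/0.9995615902511967 = 0.9900106203129684

sn(u+v)=0.708891 cn(u+v)=-0.705318 dn(u+v)=0.990011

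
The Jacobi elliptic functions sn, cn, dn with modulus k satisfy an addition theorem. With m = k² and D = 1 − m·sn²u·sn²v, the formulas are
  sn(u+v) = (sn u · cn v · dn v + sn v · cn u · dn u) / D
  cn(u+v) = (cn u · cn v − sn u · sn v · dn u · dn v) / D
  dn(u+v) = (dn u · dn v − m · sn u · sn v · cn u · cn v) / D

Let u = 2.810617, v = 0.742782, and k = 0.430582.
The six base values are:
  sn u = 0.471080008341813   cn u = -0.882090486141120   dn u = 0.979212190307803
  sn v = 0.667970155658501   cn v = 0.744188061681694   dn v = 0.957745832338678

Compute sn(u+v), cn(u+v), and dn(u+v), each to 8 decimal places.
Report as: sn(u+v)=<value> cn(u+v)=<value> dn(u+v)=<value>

sn(u+v)=-0.24571345 cn(u+v)=-0.96934251 dn(u+v)=0.99438745

m = k² = 0.185400858724
D = 1 − m·sn²u·sn²v = 0.9816424293838973
sn(u+v) = (sn u·cn v·dn v + sn v·cn u·dn u)/D = -0.2412027462625143/0.9816424293838973 = -0.2457134482399044
cn(u+v) = (cn u·cn v − sn u·sn v·dn u·dn v)/D = -0.9515477362498116/0.9816424293838973 = -0.9693425098251164
dn(u+v) = (dn u·dn v − m·sn u·sn v·cn u·cn v)/D = 0.976132914214273/0.9816424293838973 = 0.9943874520857027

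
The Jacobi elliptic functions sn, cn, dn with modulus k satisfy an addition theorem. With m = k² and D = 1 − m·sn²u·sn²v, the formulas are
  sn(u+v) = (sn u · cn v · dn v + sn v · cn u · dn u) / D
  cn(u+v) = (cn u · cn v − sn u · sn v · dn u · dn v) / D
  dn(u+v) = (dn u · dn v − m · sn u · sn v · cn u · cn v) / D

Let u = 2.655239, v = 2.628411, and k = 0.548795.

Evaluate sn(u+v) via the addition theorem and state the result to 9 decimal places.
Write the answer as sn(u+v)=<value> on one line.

sn(u+v)=-0.993154105

sn u = 0.6841097757288925, cn u = -0.7293790610870073, dn u = 0.9268483110004542
sn v = 0.7019942453936418, cn v = -0.7121826166329893, dn v = 0.9228118548596796
m = k² = 0.301175952025
D = 1 − m·sn²u·sn²v = 0.9305393267079068
sn(u+v) = (sn u·cn v·dn v + sn v·cn u·dn u)/D = -0.9241689526473263/0.9305393267079068 = -0.9931541054980258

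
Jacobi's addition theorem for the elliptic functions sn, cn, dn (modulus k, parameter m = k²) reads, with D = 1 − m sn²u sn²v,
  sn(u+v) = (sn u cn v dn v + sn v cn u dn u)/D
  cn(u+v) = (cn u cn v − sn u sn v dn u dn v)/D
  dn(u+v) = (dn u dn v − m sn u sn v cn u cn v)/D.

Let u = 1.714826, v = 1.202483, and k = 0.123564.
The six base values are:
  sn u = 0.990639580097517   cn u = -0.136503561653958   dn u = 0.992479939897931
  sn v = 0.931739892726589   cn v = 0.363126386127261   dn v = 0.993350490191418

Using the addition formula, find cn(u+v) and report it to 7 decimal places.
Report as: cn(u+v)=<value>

m = k² = 0.015268062096
D = 1 − m·sn²u·sn²v = 0.9869921760668183
cn(u+v) = (cn u·cn v − sn u·sn v·dn u·dn v)/D = -0.9595538424234269/0.9869921760668183 = -0.9722000494950895

cn(u+v)=-0.9722000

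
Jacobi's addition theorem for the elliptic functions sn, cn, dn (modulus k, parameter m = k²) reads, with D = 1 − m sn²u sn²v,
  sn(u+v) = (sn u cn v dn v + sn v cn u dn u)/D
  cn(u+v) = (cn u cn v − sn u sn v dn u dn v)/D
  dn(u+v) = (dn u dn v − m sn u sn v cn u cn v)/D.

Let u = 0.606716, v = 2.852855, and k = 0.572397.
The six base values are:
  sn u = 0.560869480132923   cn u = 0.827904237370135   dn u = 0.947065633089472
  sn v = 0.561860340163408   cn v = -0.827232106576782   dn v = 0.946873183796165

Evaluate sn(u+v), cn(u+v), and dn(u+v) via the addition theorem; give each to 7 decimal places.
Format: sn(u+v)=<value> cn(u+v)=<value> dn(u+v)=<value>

m = k² = 0.327638325609
D = 1 − m·sn²u·sn²v = 0.9674631825875373
sn(u+v) = (sn u·cn v·dn v + sn v·cn u·dn u)/D = 0.001223226314731687/0.9674631825875373 = 0.001264364718727689
cn(u+v) = (cn u·cn v − sn u·sn v·dn u·dn v)/D = -0.9674624092851306/0.9674631825875373 = -0.9999992006906096
dn(u+v) = (dn u·dn v − m·sn u·sn v·cn u·cn v)/D = 0.9674629292240997/0.9674631825875373 = 0.99999973811568

sn(u+v)=0.0012644 cn(u+v)=-0.9999992 dn(u+v)=0.9999997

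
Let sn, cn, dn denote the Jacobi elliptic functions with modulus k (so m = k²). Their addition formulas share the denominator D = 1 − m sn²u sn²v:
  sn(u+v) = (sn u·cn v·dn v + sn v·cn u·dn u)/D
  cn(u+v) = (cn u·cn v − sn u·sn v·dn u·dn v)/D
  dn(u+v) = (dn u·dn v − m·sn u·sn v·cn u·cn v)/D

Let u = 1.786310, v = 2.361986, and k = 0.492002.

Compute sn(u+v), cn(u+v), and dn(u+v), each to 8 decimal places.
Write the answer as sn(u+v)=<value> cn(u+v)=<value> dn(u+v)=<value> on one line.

sn(u+v)=-0.69479942 cn(u+v)=-0.71920357 dn(u+v)=0.93975718

sn u = 0.9958344015391322, cn u = -0.09118028685630746, dn u = 0.8717491215159618
sn v = 0.8237483471792313, cn v = -0.5669556071858577, dn v = 0.9141900199130147
m = k² = 0.242065968004
D = 1 − m·sn²u·sn²v = 0.8371089964360303
sn(u+v) = (sn u·cn v·dn v + sn v·cn u·dn u)/D = -0.5816228437073852/0.8371089964360303 = -0.6947994182163007
cn(u+v) = (cn u·cn v − sn u·sn v·dn u·dn v)/D = -0.6020517748432209/0.8371089964360303 = -0.7192035653737335
dn(u+v) = (dn u·dn v − m·sn u·sn v·cn u·cn v)/D = 0.7866791937614642/0.8371089964360303 = 0.9397571846805259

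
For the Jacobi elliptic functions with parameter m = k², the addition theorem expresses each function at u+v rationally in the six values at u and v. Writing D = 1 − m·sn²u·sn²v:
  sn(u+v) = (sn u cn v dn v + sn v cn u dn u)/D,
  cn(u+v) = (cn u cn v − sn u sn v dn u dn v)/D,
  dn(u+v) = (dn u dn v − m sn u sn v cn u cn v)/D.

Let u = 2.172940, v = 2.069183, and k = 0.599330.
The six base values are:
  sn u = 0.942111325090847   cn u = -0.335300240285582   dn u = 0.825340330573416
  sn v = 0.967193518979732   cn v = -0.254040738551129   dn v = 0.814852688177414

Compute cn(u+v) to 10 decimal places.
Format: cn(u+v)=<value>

cn(u+v)=-0.7518687753

m = k² = 0.3591964489
D = 1 − m·sn²u·sn²v = 0.701761821062284
cn(u+v) = (cn u·cn v − sn u·sn v·dn u·dn v)/D = -0.5276328009200431/0.701761821062284 = -0.7518687752510459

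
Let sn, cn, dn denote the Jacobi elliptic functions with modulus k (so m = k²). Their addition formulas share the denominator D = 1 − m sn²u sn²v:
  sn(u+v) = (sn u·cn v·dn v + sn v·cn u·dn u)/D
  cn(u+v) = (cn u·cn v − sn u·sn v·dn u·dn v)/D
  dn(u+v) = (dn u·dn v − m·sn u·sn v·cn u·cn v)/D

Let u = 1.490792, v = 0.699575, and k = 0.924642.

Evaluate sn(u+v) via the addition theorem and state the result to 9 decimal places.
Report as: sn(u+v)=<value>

sn u = 0.9250158953499639, cn u = 0.3799284055580797, dn u = 0.5181189907342185
sn v = 0.6098905426423683, cn v = 0.7924856629588939, dn v = 0.8258223122456998
m = k² = 0.854962828164
D = 1 − m·sn²u·sn²v = 0.7278869173769504
sn(u+v) = (sn u·cn v·dn v + sn v·cn u·dn u)/D = 0.7254346276283343/0.7278869173769504 = 0.9966309467994653

sn(u+v)=0.996630947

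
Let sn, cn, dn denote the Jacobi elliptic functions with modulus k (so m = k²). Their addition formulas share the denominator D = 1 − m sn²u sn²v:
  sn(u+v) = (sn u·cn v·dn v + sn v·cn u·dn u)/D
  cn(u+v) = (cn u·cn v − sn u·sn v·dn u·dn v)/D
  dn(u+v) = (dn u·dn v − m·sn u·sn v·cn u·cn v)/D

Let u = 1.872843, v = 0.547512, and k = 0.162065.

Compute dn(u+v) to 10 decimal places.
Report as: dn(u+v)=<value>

sn u = 0.9588627335280704, cn u = -0.2838701432892806, dn u = 0.9878519291692253
sn v = 0.5199868859063549, cn v = 0.854174243632651, dn v = 0.9964428156443576
m = k² = 0.026265064225
D = 1 − m·sn²u·sn²v = 0.9934705570935582
dn(u+v) = (dn u·dn v − m·sn u·sn v·cn u·cn v)/D = 0.9875133215212558/0.9934705570935582 = 0.994003611350365

dn(u+v)=0.9940036114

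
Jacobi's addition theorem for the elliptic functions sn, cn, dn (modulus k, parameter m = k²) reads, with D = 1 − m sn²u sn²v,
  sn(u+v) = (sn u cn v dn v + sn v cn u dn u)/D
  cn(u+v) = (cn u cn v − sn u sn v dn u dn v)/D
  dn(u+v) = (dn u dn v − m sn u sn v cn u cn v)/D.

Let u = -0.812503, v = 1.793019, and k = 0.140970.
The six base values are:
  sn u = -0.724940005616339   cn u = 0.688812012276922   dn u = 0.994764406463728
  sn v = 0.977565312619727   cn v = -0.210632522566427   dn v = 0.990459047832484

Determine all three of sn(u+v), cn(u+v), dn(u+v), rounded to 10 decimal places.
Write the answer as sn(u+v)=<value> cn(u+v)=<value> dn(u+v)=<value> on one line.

sn(u+v)=0.8293496380 cn(u+v)=0.5587299687 dn(u+v)=0.9931421110

m = k² = 0.0198725409
D = 1 − m·sn²u·sn²v = 0.9900195735389195
sn(u+v) = (sn u·cn v·dn v + sn v·cn u·dn u)/D = 0.821072374915328/0.9900195735389195 = 0.8293496379877889
cn(u+v) = (cn u·cn v − sn u·sn v·dn u·dn v)/D = 0.5531536053765599/0.9900195735389195 = 0.5587299687411831
dn(u+v) = (dn u·dn v − m·sn u·sn v·cn u·cn v)/D = 0.983230129166251/0.9900195735389195 = 0.9931421109701913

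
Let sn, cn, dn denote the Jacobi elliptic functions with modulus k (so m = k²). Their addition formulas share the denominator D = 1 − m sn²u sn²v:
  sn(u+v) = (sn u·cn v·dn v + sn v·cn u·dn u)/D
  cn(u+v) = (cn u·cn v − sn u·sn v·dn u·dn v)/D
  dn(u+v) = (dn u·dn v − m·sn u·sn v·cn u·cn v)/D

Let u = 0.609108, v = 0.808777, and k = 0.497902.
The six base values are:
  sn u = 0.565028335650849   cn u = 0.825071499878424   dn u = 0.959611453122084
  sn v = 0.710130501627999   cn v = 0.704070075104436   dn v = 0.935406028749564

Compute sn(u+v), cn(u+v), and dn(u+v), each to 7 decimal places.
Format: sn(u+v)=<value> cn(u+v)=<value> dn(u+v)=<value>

m = k² = 0.247906401604
D = 1 − m·sn²u·sn²v = 0.9600879044094753
sn(u+v) = (sn u·cn v·dn v + sn v·cn u·dn u)/D = 0.934367246282412/0.9600879044094753 = 0.9732101008575008
cn(u+v) = (cn u·cn v − sn u·sn v·dn u·dn v)/D = 0.2207411000878635/0.9600879044094753 = 0.2299175930391869
dn(u+v) = (dn u·dn v − m·sn u·sn v·cn u·cn v)/D = 0.8398428698922502/0.9600879044094753 = 0.8747562239197414

sn(u+v)=0.9732101 cn(u+v)=0.2299176 dn(u+v)=0.8747562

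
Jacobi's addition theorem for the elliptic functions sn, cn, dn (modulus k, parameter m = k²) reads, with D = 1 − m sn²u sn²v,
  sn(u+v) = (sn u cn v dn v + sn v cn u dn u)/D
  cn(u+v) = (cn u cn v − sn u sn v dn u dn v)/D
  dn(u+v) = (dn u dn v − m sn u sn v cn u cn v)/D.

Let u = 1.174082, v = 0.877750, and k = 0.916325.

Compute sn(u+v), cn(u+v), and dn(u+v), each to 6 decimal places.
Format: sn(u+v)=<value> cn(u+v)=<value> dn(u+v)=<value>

sn(u+v)=0.992282 cn(u+v)=0.123999 dn(u+v)=0.416244

sn u = 0.8433074413629773, cn u = 0.5374314461787927, dn u = 0.6347181955008762
sn v = 0.7158340721607391, cn v = 0.6982704212078397, dn v = 0.7548159398747428
m = k² = 0.839651505625
D = 1 − m·sn²u·sn²v = 0.6940181484680339
sn(u+v) = (sn u·cn v·dn v + sn v·cn u·dn u)/D = 0.688661921698032/0.6940181484680339 = 0.992282295813409
cn(u+v) = (cn u·cn v − sn u·sn v·dn u·dn v)/D = 0.08605781780972328/0.6940181484680339 = 0.12399937667291
dn(u+v) = (dn u·dn v − m·sn u·sn v·cn u·cn v)/D = 0.2888807056103839/0.6940181484680339 = 0.4162437340407527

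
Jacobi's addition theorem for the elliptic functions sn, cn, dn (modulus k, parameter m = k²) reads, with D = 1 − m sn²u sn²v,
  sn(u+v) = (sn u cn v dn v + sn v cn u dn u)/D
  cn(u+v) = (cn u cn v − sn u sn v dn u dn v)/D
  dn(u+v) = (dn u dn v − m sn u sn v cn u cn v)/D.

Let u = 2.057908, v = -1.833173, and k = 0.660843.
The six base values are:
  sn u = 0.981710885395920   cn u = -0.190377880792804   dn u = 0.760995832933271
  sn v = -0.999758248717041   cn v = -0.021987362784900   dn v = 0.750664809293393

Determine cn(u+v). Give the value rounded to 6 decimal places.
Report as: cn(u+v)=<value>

cn(u+v)=0.975035

m = k² = 0.436713470649
D = 1 − m·sn²u·sn²v = 0.5793181322866517
cn(u+v) = (cn u·cn v − sn u·sn v·dn u·dn v)/D = 0.5648554162074132/0.5793181322866517 = 0.975034932840524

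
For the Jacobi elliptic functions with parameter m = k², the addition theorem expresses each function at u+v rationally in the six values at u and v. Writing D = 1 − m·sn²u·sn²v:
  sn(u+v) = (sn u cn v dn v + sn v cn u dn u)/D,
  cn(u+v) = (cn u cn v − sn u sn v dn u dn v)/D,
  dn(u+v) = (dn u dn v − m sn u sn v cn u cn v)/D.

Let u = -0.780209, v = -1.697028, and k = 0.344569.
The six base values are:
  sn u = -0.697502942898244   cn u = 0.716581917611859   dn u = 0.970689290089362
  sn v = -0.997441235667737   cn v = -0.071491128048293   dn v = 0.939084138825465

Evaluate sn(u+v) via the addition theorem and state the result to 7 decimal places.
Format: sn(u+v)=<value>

m = k² = 0.118727795761
D = 1 − m·sn²u·sn²v = 0.9425329199452747
sn(u+v) = (sn u·cn v·dn v + sn v·cn u·dn u)/D = -0.6469708855097489/0.9425329199452747 = -0.6864172824301068

sn(u+v)=-0.6864173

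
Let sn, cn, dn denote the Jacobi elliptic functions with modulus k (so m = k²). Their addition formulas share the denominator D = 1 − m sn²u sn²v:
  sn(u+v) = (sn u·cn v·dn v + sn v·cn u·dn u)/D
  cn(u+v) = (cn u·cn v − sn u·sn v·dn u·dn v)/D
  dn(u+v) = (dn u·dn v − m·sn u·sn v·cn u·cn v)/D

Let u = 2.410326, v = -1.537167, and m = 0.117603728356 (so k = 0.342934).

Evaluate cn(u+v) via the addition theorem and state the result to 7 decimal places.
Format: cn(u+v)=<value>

cn(u+v)=0.6509334

sn u = 0.7315140005659461, cn u = -0.6818264199750586, dn u = 0.9680231131050587
sn v = -0.9969509284509345, cn v = 0.07803105959052208, dn v = 0.9397405720014747
m = k² = 0.117603728356
D = 1 − m·sn²u·sn²v = 0.9374519262270485
cn(u+v) = (cn u·cn v − sn u·sn v·dn u·dn v)/D = 0.6102187587528809/0.9374519262270485 = 0.6509333883485855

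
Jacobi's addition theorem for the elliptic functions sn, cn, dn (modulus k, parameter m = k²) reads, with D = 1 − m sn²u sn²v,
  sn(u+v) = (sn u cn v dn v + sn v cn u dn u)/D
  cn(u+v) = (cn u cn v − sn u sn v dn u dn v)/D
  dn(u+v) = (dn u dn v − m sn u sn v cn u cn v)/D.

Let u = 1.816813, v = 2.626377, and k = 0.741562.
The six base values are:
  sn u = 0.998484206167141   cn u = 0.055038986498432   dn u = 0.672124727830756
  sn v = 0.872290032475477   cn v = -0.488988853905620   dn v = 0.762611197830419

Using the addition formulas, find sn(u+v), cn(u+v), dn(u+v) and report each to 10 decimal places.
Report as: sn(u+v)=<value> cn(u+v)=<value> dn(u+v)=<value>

m = k² = 0.549914199844
D = 1 − m·sn²u·sn²v = 0.5828433671974018
sn(u+v) = (sn u·cn v·dn v + sn v·cn u·dn u)/D = -0.3400744425455178/0.5828433671974018 = -0.583474843645838
cn(u+v) = (cn u·cn v − sn u·sn v·dn u·dn v)/D = -0.4733452906846763/0.5828433671974018 = -0.8121312128175255
dn(u+v) = (dn u·dn v − m·sn u·sn v·cn u·cn v)/D = 0.525460244897598/0.5828433671974018 = 0.9015462377555566

sn(u+v)=-0.5834748436 cn(u+v)=-0.8121312128 dn(u+v)=0.9015462378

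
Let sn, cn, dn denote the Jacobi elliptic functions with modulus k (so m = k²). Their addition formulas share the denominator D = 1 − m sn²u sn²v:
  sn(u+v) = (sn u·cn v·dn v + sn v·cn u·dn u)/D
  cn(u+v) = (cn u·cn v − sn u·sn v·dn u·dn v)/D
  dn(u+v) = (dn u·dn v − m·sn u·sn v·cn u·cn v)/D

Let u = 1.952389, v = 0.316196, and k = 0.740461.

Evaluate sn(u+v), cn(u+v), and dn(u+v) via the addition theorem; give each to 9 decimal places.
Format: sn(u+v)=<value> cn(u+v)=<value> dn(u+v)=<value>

sn(u+v)=0.968251143 cn(u+v)=-0.249979449 dn(u+v)=0.697122320

sn u = 0.9993141571659534, cn u = -0.03702992421947698, dn u = 0.6726583983083265
sn v = 0.3082676830097287, cn v = 0.9512996560557632, dn v = 0.9736001656447865
m = k² = 0.548282492521
D = 1 − m·sn²u·sn²v = 0.9479687265862627
sn(u+v) = (sn u·cn v·dn v + sn v·cn u·dn u)/D = 0.917871802673639/0.9479687265862627 = 0.9682511426078306
cn(u+v) = (cn u·cn v − sn u·sn v·dn u·dn v)/D = -0.2369726997825377/0.9479687265862627 = -0.24997944883256
dn(u+v) = (dn u·dn v − m·sn u·sn v·cn u·cn v)/D = 0.6608501583244561/0.9479687265862627 = 0.6971223203789101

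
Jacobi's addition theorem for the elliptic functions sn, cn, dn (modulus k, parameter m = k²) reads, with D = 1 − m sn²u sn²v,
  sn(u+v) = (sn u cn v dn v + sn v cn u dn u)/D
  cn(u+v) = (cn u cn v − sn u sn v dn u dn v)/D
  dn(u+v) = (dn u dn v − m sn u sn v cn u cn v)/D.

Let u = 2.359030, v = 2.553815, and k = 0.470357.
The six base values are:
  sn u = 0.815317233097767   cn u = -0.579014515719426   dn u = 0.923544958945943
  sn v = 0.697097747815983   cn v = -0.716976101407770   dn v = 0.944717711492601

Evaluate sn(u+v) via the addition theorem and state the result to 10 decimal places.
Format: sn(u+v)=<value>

sn(u+v)=-0.9962118595

m = k² = 0.221235707449
D = 1 − m·sn²u·sn²v = 0.928534600370535
sn(u+v) = (sn u·cn v·dn v + sn v·cn u·dn u)/D = -0.9250171808130076/0.928534600370535 = -0.9962118594653083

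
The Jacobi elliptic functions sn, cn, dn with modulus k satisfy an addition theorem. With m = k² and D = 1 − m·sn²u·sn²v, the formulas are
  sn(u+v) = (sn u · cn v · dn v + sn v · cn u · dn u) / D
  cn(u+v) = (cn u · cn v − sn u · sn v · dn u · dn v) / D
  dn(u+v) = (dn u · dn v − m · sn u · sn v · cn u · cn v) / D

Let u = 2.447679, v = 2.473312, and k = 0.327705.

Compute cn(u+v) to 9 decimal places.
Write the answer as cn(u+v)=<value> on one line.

sn u = 0.7005456097682795, cn u = -0.7136076293274824, dn u = 0.9732916107258421
sn v = 0.6825132095240356, cn v = -0.7308732577028659, dn v = 0.9746665410850139
m = k² = 0.107390567025
D = 1 − m·sn²u·sn²v = 0.9754494577179828
cn(u+v) = (cn u·cn v − sn u·sn v·dn u·dn v)/D = 0.06798444260596041/0.9754494577179828 = 0.06969550504954583

cn(u+v)=0.069695505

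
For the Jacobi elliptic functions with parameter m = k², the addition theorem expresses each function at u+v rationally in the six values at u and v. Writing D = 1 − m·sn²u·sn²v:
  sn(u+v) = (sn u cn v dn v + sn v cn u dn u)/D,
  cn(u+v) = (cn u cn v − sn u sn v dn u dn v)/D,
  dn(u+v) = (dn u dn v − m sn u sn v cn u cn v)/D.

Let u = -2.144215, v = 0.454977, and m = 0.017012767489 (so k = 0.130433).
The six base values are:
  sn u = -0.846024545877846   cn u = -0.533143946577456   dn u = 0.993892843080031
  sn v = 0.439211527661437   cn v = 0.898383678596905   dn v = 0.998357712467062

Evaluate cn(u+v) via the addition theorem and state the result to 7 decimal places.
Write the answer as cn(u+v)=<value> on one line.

m = k² = 0.017012767489
D = 1 − m·sn²u·sn²v = 0.9976509711320418
cn(u+v) = (cn u·cn v − sn u·sn v·dn u·dn v)/D = -0.1102599273379254/0.9976509711320418 = -0.1105195409300436

cn(u+v)=-0.1105195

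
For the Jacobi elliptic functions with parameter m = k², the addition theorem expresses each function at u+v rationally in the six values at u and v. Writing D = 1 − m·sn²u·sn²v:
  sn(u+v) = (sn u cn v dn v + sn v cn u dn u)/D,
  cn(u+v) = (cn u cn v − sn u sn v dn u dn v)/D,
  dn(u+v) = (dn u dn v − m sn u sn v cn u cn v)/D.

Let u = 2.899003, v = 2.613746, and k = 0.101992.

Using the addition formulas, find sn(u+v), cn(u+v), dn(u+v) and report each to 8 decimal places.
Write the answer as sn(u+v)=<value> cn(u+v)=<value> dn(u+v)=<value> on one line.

sn(u+v)=-0.70762174 cn(u+v)=0.70659144 dn(u+v)=0.99739222

sn u = 0.2481604084735178, cn u = -0.9687189539109147, dn u = 0.9996796411088157
sn v = 0.5105400096705578, cn v = -0.8598539983773913, dn v = 0.9986433854515716
m = k² = 0.010402368064
D = 1 − m·sn²u·sn²v = 0.9998330229548668
sn(u+v) = (sn u·cn v·dn v + sn v·cn u·dn u)/D = -0.7075035869900103/0.9998330229548668 = -0.7076217435778249
cn(u+v) = (cn u·cn v − sn u·sn v·dn u·dn v)/D = 0.7064734589404871/0.9998330229548668 = 0.7065914434918378
dn(u+v) = (dn u·dn v − m·sn u·sn v·cn u·cn v)/D = 0.9972256768874002/0.9998330229548668 = 0.997392218492883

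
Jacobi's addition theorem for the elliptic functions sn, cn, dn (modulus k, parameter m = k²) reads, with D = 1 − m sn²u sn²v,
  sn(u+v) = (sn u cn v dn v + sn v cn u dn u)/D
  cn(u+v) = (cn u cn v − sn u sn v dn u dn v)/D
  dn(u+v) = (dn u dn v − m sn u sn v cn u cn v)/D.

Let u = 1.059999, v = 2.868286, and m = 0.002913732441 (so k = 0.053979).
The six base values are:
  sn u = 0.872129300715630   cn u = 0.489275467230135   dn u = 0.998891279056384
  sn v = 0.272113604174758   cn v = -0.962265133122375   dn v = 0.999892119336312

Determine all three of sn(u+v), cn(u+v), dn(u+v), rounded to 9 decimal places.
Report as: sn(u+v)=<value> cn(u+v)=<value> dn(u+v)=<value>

sn(u+v)=-0.706254082 cn(u+v)=-0.707958453 dn(u+v)=0.999273058

m = k² = 0.002913732441
D = 1 − m·sn²u·sn²v = 0.9998358987331148
sn(u+v) = (sn u·cn v·dn v + sn v·cn u·dn u)/D = -0.7061381847167862/0.9998358987331148 = -0.7062540819063699
cn(u+v) = (cn u·cn v − sn u·sn v·dn u·dn v)/D = -0.7078422765562518/0.9998358987331148 = -0.7079584534353627
dn(u+v) = (dn u·dn v − m·sn u·sn v·cn u·cn v)/D = 0.9991090764669525/0.9998358987331148 = 0.9992730584418071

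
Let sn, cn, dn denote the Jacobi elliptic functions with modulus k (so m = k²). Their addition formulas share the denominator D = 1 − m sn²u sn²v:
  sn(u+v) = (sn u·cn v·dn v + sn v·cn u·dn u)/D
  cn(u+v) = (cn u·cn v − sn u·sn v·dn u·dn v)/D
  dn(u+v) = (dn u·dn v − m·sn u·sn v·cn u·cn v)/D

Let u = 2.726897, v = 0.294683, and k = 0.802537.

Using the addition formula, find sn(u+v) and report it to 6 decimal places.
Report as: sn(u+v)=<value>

sn u = 0.8971511172279044, cn u = -0.4417237517461824, dn u = 0.6939772105124949
sn v = 0.2878589470531195, cn v = 0.9576728181385694, dn v = 0.9729496056424377
m = k² = 0.644065636369
D = 1 − m·sn²u·sn²v = 0.9570443002736868
sn(u+v) = (sn u·cn v·dn v + sn v·cn u·dn u)/D = 0.7476940843368151/0.9570443002736868 = 0.7812533694866542

sn(u+v)=0.781253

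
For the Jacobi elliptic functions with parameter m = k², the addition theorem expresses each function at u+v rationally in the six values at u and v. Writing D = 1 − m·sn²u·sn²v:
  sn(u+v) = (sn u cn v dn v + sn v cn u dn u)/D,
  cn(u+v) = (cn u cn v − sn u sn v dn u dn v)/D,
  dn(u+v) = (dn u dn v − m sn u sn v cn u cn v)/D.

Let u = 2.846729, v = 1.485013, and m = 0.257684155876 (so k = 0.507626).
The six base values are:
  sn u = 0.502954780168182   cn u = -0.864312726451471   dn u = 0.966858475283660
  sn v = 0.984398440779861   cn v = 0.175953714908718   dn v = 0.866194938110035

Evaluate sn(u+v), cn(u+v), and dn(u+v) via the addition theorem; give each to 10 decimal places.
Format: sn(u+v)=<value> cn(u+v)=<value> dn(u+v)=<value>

sn(u+v)=-0.7962727463 cn(u+v)=-0.6049377765 dn(u+v)=0.9146667629

m = k² = 0.257684155876
D = 1 − m·sn²u·sn²v = 0.936833410274993
sn(u+v) = (sn u·cn v·dn v + sn v·cn u·dn u)/D = -0.7459749124657375/0.936833410274993 = -0.7962727463432032
cn(u+v) = (cn u·cn v − sn u·sn v·dn u·dn v)/D = -0.5667259201582442/0.936833410274993 = -0.6049377764952795
dn(u+v) = (dn u·dn v − m·sn u·sn v·cn u·cn v)/D = 0.8568903827367048/0.936833410274993 = 0.9146667628828244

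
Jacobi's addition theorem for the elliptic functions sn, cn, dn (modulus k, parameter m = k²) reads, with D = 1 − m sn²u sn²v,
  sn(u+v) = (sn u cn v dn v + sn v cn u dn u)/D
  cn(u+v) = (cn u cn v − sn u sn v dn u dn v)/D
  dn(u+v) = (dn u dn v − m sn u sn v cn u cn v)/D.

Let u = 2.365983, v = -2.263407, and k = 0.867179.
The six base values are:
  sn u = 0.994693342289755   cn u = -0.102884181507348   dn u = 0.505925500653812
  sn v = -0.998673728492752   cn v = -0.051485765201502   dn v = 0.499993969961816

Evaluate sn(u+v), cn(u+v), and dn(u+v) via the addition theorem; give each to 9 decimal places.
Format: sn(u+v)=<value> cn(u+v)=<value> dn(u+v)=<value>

sn(u+v)=0.102261988 cn(u+v)=0.994757501 dn(u+v)=0.996060217

m = k² = 0.751999418041
D = 1 − m·sn²u·sn²v = 0.2579328999300077
sn(u+v) = (sn u·cn v·dn v + sn v·cn u·dn u)/D = 0.02637673118998908/0.2579328999300077 = 0.1022619882812415
cn(u+v) = (cn u·cn v − sn u·sn v·dn u·dn v)/D = 0.2565806869544831/0.2579328999300077 = 0.9947575009783878
dn(u+v) = (dn u·dn v − m·sn u·sn v·cn u·cn v)/D = 0.256916700208633/0.2579328999300077 = 0.9960602167398944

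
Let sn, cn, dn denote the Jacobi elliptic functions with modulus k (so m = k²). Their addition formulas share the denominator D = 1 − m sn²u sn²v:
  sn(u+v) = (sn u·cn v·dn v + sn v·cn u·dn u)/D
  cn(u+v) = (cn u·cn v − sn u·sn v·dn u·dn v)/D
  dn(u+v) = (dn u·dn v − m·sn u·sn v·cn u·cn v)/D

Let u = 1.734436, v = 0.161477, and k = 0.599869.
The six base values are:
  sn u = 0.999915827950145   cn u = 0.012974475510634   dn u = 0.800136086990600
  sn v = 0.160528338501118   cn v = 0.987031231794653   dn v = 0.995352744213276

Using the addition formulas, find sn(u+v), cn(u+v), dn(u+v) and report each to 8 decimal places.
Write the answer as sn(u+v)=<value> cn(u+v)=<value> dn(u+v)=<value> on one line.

m = k² = 0.359842817161
D = 1 − m·sn²u·sn²v = 0.9907286463876585
sn(u+v) = (sn u·cn v·dn v + sn v·cn u·dn u)/D = 0.9840280510803854/0.9907286463876585 = 0.9932366997444714
cn(u+v) = (cn u·cn v − sn u·sn v·dn u·dn v)/D = -0.1150306283563668/0.9907286463876585 = -0.1161070983218112
dn(u+v) = (dn u·dn v − m·sn u·sn v·cn u·cn v)/D = 0.7956779617186256/0.9907286463876585 = 0.8031240083950169

sn(u+v)=0.99323670 cn(u+v)=-0.11610710 dn(u+v)=0.80312401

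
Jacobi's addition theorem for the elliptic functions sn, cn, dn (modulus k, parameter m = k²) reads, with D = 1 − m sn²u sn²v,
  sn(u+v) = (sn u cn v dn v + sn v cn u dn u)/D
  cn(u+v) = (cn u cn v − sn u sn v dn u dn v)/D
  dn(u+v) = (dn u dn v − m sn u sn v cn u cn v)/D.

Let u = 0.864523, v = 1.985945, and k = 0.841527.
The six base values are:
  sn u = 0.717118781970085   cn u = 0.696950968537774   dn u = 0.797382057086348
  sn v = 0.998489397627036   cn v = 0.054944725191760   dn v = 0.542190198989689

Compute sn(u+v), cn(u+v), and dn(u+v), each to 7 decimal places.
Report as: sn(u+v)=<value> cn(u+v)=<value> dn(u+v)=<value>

sn(u+v)=0.9047639 cn(u+v)=-0.4259135 dn(u+v)=0.6483021

m = k² = 0.708167691729
D = 1 − m·sn²u·sn²v = 0.6369175818783864
sn(u+v) = (sn u·cn v·dn v + sn v·cn u·dn u)/D = 0.5762600215311955/0.6369175818783864 = 0.9047638782897143
cn(u+v) = (cn u·cn v − sn u·sn v·dn u·dn v)/D = -0.2712718077697664/0.6369175818783864 = -0.4259135176795343
dn(u+v) = (dn u·dn v − m·sn u·sn v·cn u·cn v)/D = 0.4129149866283513/0.6369175818783864 = 0.6483020698071948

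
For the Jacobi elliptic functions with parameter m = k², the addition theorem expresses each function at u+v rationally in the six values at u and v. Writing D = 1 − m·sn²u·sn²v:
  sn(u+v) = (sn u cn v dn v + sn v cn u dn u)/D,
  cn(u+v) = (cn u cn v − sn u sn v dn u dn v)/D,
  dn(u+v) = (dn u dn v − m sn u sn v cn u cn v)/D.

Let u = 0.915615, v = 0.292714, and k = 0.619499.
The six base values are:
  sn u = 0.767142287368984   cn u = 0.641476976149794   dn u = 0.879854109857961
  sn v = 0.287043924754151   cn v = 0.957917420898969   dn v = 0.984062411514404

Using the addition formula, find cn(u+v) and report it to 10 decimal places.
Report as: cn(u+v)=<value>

cn(u+v)=0.4318594440

m = k² = 0.383779011001
D = 1 − m·sn²u·sn²v = 0.9813907108222232
cn(u+v) = (cn u·cn v − sn u·sn v·dn u·dn v)/D = 0.4238228467280217/0.9813907108222232 = 0.4318594440056772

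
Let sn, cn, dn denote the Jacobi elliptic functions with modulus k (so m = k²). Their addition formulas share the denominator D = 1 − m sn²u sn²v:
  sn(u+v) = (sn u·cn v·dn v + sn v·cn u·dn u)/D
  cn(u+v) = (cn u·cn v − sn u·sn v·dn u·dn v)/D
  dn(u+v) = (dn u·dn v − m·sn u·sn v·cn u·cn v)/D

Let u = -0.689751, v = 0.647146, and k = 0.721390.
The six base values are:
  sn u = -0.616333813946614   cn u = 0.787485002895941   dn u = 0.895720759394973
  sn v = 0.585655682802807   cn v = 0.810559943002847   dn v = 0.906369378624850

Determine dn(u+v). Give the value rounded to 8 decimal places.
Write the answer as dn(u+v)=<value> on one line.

dn(u+v)=0.99952801

m = k² = 0.5204035321
D = 1 − m·sn²u·sn²v = 0.9321957448872479
dn(u+v) = (dn u·dn v − m·sn u·sn v·cn u·cn v)/D = 0.9317557561221076/0.9321957448872479 = 0.9995280081811642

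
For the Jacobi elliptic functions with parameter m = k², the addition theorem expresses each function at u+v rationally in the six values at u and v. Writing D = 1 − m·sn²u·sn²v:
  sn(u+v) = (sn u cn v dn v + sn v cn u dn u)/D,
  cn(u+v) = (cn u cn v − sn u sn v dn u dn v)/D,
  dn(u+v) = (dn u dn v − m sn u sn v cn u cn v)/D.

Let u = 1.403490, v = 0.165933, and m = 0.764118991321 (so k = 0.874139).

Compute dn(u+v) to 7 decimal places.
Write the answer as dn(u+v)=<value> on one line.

sn u = 0.9181511663726865, cn u = 0.3962302811351946, dn u = 0.5965287042517339
sn v = 0.1646024439240209, cn v = 0.9863599928293116, dn v = 0.9895943548446538
m = k² = 0.764118991321
D = 1 − m·sn²u·sn²v = 0.9825473277734012
dn(u+v) = (dn u·dn v − m·sn u·sn v·cn u·cn v)/D = 0.5451883995390484/0.9825473277734012 = 0.5548724057644395

dn(u+v)=0.5548724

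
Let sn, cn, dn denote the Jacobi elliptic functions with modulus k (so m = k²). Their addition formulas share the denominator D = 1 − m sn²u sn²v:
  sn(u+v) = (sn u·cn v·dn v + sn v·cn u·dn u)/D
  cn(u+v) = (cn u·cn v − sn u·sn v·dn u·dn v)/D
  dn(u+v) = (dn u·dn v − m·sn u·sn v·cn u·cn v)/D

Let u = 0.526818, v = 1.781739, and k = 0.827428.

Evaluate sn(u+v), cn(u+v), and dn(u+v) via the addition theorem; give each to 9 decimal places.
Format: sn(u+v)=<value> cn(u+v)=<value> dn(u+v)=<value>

sn u = 0.4891827298592798, cn u = 0.8721813210608347, dn u = 0.9144214121193558
sn v = 0.9881970716562765, cn v = 0.1531879485141048, dn v = 0.5756986831479594
m = k² = 0.684637095184
D = 1 − m·sn²u·sn²v = 0.8400111251191481
sn(u+v) = (sn u·cn v·dn v + sn v·cn u·dn u)/D = 0.8312690266847775/0.8400111251191481 = 0.9895928777929809
cn(u+v) = (cn u·cn v − sn u·sn v·dn u·dn v)/D = -0.1208738830288815/0.8400111251191481 = -0.1438955740160424
dn(u+v) = (dn u·dn v − m·sn u·sn v·cn u·cn v)/D = 0.4822124502112737/0.8400111251191481 = 0.5740548378366729

sn(u+v)=0.989592878 cn(u+v)=-0.143895574 dn(u+v)=0.574054838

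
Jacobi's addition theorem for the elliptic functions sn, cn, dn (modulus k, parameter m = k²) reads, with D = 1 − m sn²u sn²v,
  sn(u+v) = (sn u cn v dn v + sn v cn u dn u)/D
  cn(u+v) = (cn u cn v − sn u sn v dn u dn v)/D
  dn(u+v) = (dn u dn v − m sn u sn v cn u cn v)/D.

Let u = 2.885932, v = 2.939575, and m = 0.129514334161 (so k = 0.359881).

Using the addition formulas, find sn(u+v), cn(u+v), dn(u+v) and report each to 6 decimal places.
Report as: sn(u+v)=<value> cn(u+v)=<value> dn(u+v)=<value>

sn u = 0.3564879998926031, cn u = -0.9342999014944674, dn u = 0.9917362754180855
sn v = 0.3062459303377132, cn v = -0.9519524306138351, dn v = 0.9939080917533768
m = k² = 0.129514334161
D = 1 − m·sn²u·sn²v = 0.9984563518391509
sn(u+v) = (sn u·cn v·dn v + sn v·cn u·dn u)/D = -0.6210533501952127/0.9984563518391509 = -0.6220135202217263
cn(u+v) = (cn u·cn v − sn u·sn v·dn u·dn v)/D = 0.7817978144886623/0.9984563518391509 = 0.7830065010339162
dn(u+v) = (dn u·dn v − m·sn u·sn v·cn u·cn v)/D = 0.9731189377857632/0.9984563518391509 = 0.9746234134254178

sn(u+v)=-0.622014 cn(u+v)=0.783007 dn(u+v)=0.974623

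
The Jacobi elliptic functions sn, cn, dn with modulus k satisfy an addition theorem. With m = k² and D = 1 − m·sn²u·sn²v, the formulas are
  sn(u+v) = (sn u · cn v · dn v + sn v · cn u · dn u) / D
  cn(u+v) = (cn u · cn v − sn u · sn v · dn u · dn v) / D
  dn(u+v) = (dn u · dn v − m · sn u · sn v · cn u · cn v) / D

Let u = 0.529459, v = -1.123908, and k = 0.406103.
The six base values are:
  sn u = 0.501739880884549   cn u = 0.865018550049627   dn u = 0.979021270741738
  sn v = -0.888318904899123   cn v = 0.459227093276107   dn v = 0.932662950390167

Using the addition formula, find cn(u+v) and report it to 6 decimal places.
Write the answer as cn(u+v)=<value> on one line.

m = k² = 0.164919646609
D = 1 − m·sn²u·sn²v = 0.967238223013421
cn(u+v) = (cn u·cn v − sn u·sn v·dn u·dn v)/D = 0.8042118130755598/0.967238223013421 = 0.8314516464930903

cn(u+v)=0.831452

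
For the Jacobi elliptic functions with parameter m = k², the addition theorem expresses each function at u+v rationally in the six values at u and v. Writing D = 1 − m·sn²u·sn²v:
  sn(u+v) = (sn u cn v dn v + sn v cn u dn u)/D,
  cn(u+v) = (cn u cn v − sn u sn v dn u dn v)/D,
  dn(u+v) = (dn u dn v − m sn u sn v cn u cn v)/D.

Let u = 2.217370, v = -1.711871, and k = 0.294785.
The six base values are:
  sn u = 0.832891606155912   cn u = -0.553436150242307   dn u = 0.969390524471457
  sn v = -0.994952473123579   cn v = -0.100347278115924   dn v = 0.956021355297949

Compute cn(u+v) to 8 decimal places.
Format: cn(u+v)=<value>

cn(u+v)=0.87579153

m = k² = 0.086898196225
D = 1 − m·sn²u·sn²v = 0.9403250032404781
cn(u+v) = (cn u·cn v − sn u·sn v·dn u·dn v)/D = 0.8235286758073907/0.9403250032404781 = 0.8757915326822188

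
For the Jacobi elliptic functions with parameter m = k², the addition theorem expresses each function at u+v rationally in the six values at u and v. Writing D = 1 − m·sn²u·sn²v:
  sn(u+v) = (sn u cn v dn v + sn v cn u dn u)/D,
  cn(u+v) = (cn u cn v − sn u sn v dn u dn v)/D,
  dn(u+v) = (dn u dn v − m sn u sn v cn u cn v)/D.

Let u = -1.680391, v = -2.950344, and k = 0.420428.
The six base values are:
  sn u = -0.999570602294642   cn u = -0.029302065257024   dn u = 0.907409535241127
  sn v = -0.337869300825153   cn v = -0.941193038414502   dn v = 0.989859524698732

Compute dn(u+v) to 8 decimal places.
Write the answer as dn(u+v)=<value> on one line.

dn(u+v)=0.91500893

m = k² = 0.176759703184
D = 1 − m·sn²u·sn²v = 0.979839203794333
dn(u+v) = (dn u·dn v − m·sn u·sn v·cn u·cn v)/D = 0.896561620347076/0.979839203794333 = 0.9150089288887682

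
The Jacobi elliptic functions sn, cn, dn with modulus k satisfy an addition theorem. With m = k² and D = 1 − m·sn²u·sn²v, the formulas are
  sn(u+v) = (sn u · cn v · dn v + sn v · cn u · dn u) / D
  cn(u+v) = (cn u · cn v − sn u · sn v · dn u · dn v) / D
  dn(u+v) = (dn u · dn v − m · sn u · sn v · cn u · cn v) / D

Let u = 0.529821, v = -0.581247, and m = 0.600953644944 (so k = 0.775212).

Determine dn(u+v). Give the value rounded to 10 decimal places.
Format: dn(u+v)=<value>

sn u = 0.4932576648549319, cn u = 0.8698832542714336, dn u = 0.9240054658080291
sn v = -0.5337268344885097, cn v = 0.8456569435337683, dn v = 0.9103898836522844
m = k² = 0.600953644944
D = 1 − m·sn²u·sn²v = 0.9583488750166053
dn(u+v) = (dn u·dn v − m·sn u·sn v·cn u·cn v)/D = 0.9575880936354232/0.9583488750166053 = 0.9992061540415865

dn(u+v)=0.9992061540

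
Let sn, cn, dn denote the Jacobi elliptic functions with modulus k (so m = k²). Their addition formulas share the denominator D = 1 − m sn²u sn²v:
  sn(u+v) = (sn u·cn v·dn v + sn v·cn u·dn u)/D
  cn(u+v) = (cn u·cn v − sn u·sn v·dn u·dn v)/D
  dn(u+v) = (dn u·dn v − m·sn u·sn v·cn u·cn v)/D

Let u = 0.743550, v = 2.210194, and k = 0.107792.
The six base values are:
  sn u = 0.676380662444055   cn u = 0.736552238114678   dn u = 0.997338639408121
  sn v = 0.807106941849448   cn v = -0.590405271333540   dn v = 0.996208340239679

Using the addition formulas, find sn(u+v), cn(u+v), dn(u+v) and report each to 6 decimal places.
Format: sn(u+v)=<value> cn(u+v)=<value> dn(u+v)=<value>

m = k² = 0.011619115264
D = 1 − m·sn²u·sn²v = 0.9965372782823925
sn(u+v) = (sn u·cn v·dn v + sn v·cn u·dn u)/D = 0.1950697562652079/0.9965372782823925 = 0.1957475756465683
cn(u+v) = (cn u·cn v − sn u·sn v·dn u·dn v)/D = -0.9772585825650808/0.9965372782823925 = -0.9806543155610396
dn(u+v) = (dn u·dn v − m·sn u·sn v·cn u·cn v)/D = 0.9963154189284905/0.9965372782823925 = 0.9997773697394599

sn(u+v)=0.195748 cn(u+v)=-0.980654 dn(u+v)=0.999777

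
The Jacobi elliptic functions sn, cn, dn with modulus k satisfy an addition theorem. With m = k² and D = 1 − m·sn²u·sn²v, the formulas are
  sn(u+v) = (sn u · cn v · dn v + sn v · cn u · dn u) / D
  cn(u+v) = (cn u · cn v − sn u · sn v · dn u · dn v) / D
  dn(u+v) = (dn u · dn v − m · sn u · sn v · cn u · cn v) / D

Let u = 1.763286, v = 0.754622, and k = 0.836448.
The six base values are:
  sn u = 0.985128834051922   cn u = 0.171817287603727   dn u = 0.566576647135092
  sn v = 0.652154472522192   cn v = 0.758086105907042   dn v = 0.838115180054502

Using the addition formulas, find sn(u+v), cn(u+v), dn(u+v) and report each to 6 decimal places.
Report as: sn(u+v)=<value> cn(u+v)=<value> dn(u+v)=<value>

m = k² = 0.699645256704
D = 1 − m·sn²u·sn²v = 0.7112214643924219
sn(u+v) = (sn u·cn v·dn v + sn v·cn u·dn u)/D = 0.6894005911417383/0.7112214643924219 = 0.9693191581762446
cn(u+v) = (cn u·cn v − sn u·sn v·dn u·dn v)/D = -0.17482218493636/0.7112214643924219 = -0.2458055524037172
dn(u+v) = (dn u·dn v − m·sn u·sn v·cn u·cn v)/D = 0.4163091985994542/0.7112214643924219 = 0.5853439743344872

sn(u+v)=0.969319 cn(u+v)=-0.245806 dn(u+v)=0.585344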